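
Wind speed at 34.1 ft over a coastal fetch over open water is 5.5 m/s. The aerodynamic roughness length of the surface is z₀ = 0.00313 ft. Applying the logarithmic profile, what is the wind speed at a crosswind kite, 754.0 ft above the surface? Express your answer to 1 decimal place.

7.3 m/s

Log law: V(z) ∝ ln(z/z₀), so V₂/V₁ = ln(z₂/z₀) / ln(z₁/z₀).
ln(754.0/0.00313) = 12.3921, ln(34.1/0.00313) = 9.2960
V₂ = 5.5 × 12.3921/9.2960 = 5.5 × 1.3331 = 7.3318 m/s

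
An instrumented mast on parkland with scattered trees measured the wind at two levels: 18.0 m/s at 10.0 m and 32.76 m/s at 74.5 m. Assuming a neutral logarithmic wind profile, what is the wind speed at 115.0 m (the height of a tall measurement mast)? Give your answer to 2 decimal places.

Log law: V ∝ ln(z/z₀). From the pair, with r = V₁/V₂ = 0.54945,
ln z₀ = (ln z₁ − r·ln z₂)/(1 − r) = (2.3026 − 0.54945×4.3108)/0.45055 = -0.1465 → z₀ = 0.8638 m
V₃ = V₁ · ln(z₃/z₀)/ln(z₁/z₀) = 18.0 × 4.8914/2.4490 = 35.9508 m/s

35.95 m/s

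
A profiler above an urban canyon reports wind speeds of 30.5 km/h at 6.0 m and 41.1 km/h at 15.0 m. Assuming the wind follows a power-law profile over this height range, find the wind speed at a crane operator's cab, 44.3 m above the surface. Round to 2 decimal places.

58.47 km/h

First find α: α = ln(V₂/V₁)/ln(z₂/z₁) = ln(41.1/30.5)/ln(15.0/6.0) = 0.29828/0.91629 = 0.3255
Extrapolate from 15.0 m to 44.3 m: V₃ = 41.1 × (44.3/15.0)^0.3255 = 41.1 × 1.4227 = 58.4714 km/h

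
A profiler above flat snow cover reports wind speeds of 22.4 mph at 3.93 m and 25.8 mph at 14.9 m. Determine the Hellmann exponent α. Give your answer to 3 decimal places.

α ≈ 0.106

Power law: V₂/V₁ = (z₂/z₁)^α ⇒ α = ln(V₂/V₁) / ln(z₂/z₁)
α = ln(25.8/22.4) / ln(14.9/3.93) = ln(1.1518) / ln(3.7913)
  = 0.14131 / 1.33272 = 0.10603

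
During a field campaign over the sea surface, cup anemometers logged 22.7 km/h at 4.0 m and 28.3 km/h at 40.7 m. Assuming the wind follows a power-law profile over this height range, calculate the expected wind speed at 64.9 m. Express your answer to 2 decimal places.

First find α: α = ln(V₂/V₁)/ln(z₂/z₁) = ln(28.3/22.7)/ln(40.7/4.0) = 0.22050/2.31993 = 0.0950
Extrapolate from 40.7 m to 64.9 m: V₃ = 28.3 × (64.9/40.7)^0.0950 = 28.3 × 1.0453 = 29.5833 km/h

29.58 km/h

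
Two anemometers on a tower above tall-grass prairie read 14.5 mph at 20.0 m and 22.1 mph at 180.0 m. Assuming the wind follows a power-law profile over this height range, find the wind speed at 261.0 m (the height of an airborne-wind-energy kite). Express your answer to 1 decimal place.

First find α: α = ln(V₂/V₁)/ln(z₂/z₁) = ln(22.1/14.5)/ln(180.0/20.0) = 0.42143/2.19722 = 0.1918
Extrapolate from 180.0 m to 261.0 m: V₃ = 22.1 × (261.0/180.0)^0.1918 = 22.1 × 1.0739 = 23.7325 mph

23.7 mph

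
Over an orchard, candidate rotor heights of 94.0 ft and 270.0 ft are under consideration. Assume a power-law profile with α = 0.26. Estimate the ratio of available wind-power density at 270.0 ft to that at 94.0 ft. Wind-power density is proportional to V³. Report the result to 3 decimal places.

2.277

Speed ratio: V_B/V_A = (z_B/z_A)^α = (270.0/94.0)^0.26 = (2.8723)^0.26 = 1.31565
Power-density ratio: P_B/P_A = (V_B/V_A)³ = (1.31565)³ = 2.27732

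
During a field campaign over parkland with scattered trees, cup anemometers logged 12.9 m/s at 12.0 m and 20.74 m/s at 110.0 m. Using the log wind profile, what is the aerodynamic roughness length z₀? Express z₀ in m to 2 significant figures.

Log law: V(z) ∝ ln(z/z₀). With r = V₁/V₂ = 12.9/20.74 = 0.62199,
r · ln(z₂/z₀) = ln(z₁/z₀) ⇒ ln z₀ = (ln z₁ − r·ln z₂)/(1 − r)
ln z₀ = (2.48491 − 0.62199×4.70048) / 0.37801 = -1.1606
z₀ = exp(-1.1606) = 0.3133 m

z₀ ≈ 0.31 m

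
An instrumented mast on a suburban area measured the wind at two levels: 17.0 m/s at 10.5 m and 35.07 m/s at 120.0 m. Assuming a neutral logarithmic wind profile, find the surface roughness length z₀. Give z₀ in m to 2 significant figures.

z₀ ≈ 1.1 m

Log law: V(z) ∝ ln(z/z₀). With r = V₁/V₂ = 17.0/35.07 = 0.48474,
r · ln(z₂/z₀) = ln(z₁/z₀) ⇒ ln z₀ = (ln z₁ − r·ln z₂)/(1 − r)
ln z₀ = (2.35138 − 0.48474×4.78749) / 0.51526 = 0.0595
z₀ = exp(0.0595) = 1.061 m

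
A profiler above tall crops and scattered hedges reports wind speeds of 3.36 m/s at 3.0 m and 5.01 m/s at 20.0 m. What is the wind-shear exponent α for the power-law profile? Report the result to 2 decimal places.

α ≈ 0.21

Power law: V₂/V₁ = (z₂/z₁)^α ⇒ α = ln(V₂/V₁) / ln(z₂/z₁)
α = ln(5.01/3.36) / ln(20.0/3.0) = ln(1.4911) / ln(6.6667)
  = 0.39949 / 1.89712 = 0.21058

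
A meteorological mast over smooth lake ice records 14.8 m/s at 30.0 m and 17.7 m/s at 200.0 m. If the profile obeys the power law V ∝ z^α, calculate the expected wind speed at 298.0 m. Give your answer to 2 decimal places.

18.38 m/s

First find α: α = ln(V₂/V₁)/ln(z₂/z₁) = ln(17.7/14.8)/ln(200.0/30.0) = 0.17894/1.89712 = 0.0943
Extrapolate from 200.0 m to 298.0 m: V₃ = 17.7 × (298.0/200.0)^0.0943 = 17.7 × 1.0383 = 18.3784 m/s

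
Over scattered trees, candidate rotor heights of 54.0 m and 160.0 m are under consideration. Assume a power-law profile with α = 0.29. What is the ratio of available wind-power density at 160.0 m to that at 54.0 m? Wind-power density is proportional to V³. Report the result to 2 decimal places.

Speed ratio: V_B/V_A = (z_B/z_A)^α = (160.0/54.0)^0.29 = (2.9630)^0.29 = 1.37025
Power-density ratio: P_B/P_A = (V_B/V_A)³ = (1.37025)³ = 2.57278

2.57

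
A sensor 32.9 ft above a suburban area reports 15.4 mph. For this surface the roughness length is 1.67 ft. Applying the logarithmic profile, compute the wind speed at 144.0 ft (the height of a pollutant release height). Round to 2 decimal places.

23.03 mph

Log law: V(z) ∝ ln(z/z₀), so V₂/V₁ = ln(z₂/z₀) / ln(z₁/z₀).
ln(144.0/1.67) = 4.4570, ln(32.9/1.67) = 2.9806
V₂ = 15.4 × 4.4570/2.9806 = 15.4 × 1.4953 = 23.0278 mph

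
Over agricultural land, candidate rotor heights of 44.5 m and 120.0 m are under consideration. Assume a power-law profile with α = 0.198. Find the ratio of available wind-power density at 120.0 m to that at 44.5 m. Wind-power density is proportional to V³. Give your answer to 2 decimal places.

Speed ratio: V_B/V_A = (z_B/z_A)^α = (120.0/44.5)^0.198 = (2.6966)^0.198 = 1.21703
Power-density ratio: P_B/P_A = (V_B/V_A)³ = (1.21703)³ = 1.80264

1.80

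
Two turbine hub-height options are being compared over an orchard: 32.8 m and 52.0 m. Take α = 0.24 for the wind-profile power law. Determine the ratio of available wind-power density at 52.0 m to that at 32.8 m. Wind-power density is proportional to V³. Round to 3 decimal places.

1.393

Speed ratio: V_B/V_A = (z_B/z_A)^α = (52.0/32.8)^0.24 = (1.5854)^0.24 = 1.11694
Power-density ratio: P_B/P_A = (V_B/V_A)³ = (1.11694)³ = 1.39346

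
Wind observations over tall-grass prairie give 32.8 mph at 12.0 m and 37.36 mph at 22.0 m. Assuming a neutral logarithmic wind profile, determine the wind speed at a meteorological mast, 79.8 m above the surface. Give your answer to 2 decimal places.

47.05 mph

Log law: V ∝ ln(z/z₀). From the pair, with r = V₁/V₂ = 0.87794,
ln z₀ = (ln z₁ − r·ln z₂)/(1 − r) = (2.4849 − 0.87794×3.0910)/0.12206 = -1.8750 → z₀ = 0.1534 m
V₃ = V₁ · ln(z₃/z₀)/ln(z₁/z₀) = 32.8 × 6.2545/4.3599 = 47.0533 mph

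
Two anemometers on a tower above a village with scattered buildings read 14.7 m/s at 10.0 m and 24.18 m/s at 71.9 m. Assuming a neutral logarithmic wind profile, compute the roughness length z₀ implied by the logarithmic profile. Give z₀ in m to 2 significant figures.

Log law: V(z) ∝ ln(z/z₀). With r = V₁/V₂ = 14.7/24.18 = 0.60794,
r · ln(z₂/z₀) = ln(z₁/z₀) ⇒ ln z₀ = (ln z₁ − r·ln z₂)/(1 − r)
ln z₀ = (2.30259 − 0.60794×4.27528) / 0.39206 = -0.7563
z₀ = exp(-0.7563) = 0.4694 m

z₀ ≈ 0.47 m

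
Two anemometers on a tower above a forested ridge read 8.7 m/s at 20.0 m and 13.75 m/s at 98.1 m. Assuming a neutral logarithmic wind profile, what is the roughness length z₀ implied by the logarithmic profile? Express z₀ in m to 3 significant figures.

Log law: V(z) ∝ ln(z/z₀). With r = V₁/V₂ = 8.7/13.75 = 0.63273,
r · ln(z₂/z₀) = ln(z₁/z₀) ⇒ ln z₀ = (ln z₁ − r·ln z₂)/(1 − r)
ln z₀ = (2.99573 − 0.63273×4.58599) / 0.36727 = 0.2561
z₀ = exp(0.2561) = 1.292 m

z₀ ≈ 1.29 m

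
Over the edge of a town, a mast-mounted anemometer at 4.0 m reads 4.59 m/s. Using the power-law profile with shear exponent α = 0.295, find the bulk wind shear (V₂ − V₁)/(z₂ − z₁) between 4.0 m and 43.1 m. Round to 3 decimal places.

0.119 m/s/m

Power law: V₂ = V₁ · (z₂/z₁)^α = 4.59 × (10.7750)^0.295 = 9.2550 m/s
ΔV/Δz = (9.2550 − 4.59)/(43.1 − 4.0) = 4.6650/39.1000 = 0.11931 m/s/m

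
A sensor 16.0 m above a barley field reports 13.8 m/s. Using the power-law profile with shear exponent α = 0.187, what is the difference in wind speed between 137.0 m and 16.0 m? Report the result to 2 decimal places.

Power law: V₂ = V₁ · (z₂/z₁)^α = 13.8 × (8.5625)^0.187 = 20.6194 m/s
ΔV = 20.6194 − 13.8 = 6.8194 m/s

6.82 m/s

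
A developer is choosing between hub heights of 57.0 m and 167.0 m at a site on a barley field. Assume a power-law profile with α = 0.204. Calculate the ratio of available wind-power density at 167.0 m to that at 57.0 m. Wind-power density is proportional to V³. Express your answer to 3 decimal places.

Speed ratio: V_B/V_A = (z_B/z_A)^α = (167.0/57.0)^0.204 = (2.9298)^0.204 = 1.24519
Power-density ratio: P_B/P_A = (V_B/V_A)³ = (1.24519)³ = 1.93067

1.931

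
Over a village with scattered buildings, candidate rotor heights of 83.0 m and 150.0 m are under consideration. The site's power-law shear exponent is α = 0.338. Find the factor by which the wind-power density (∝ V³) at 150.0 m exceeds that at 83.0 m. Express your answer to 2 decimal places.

Speed ratio: V_B/V_A = (z_B/z_A)^α = (150.0/83.0)^0.338 = (1.8072)^0.338 = 1.22144
Power-density ratio: P_B/P_A = (V_B/V_A)³ = (1.22144)³ = 1.82226

1.82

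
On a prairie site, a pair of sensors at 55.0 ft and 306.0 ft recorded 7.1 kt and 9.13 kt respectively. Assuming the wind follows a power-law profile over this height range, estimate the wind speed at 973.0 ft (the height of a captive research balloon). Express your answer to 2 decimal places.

First find α: α = ln(V₂/V₁)/ln(z₂/z₁) = ln(9.13/7.1)/ln(306.0/55.0) = 0.25147/1.71625 = 0.1465
Extrapolate from 306.0 ft to 973.0 ft: V₃ = 9.13 × (973.0/306.0)^0.1465 = 9.13 × 1.1847 = 10.8164 kt

10.82 kt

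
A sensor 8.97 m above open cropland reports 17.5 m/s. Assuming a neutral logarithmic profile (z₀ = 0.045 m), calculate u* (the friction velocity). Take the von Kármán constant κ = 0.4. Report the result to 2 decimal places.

u* ≈ 1.32 m/s

Log law: V(z) = (u*/κ) · ln(z/z₀) ⇒ u* = κ · V / ln(z/z₀)
u* = 0.4 × 17.5 / ln(8.97/0.045) = 0.4 × 17.5 / 5.2950
   = 7.0000 / 5.2950 = 1.3220 m/s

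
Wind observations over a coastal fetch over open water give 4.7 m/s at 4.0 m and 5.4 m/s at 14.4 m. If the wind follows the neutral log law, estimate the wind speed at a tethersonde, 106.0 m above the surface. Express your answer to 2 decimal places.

6.49 m/s

Log law: V ∝ ln(z/z₀). From the pair, with r = V₁/V₂ = 0.87037,
ln z₀ = (ln z₁ − r·ln z₂)/(1 − r) = (1.3863 − 0.87037×2.6672)/0.12963 = -7.2143 → z₀ = 0.0007360 m
V₃ = V₁ · ln(z₃/z₀)/ln(z₁/z₀) = 4.7 × 11.8777/8.6006 = 6.4909 m/s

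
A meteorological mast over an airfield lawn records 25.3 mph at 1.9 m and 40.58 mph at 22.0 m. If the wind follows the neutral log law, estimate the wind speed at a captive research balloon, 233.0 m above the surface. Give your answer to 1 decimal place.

55.3 mph

Log law: V ∝ ln(z/z₀). From the pair, with r = V₁/V₂ = 0.62346,
ln z₀ = (ln z₁ − r·ln z₂)/(1 − r) = (0.6419 − 0.62346×3.0910)/0.37654 = -3.4134 → z₀ = 0.03293 m
V₃ = V₁ · ln(z₃/z₀)/ln(z₁/z₀) = 25.3 × 8.8645/4.0553 = 55.3035 mph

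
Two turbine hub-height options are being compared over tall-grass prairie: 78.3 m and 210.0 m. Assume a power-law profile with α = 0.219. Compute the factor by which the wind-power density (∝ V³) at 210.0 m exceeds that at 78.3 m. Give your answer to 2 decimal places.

1.91

Speed ratio: V_B/V_A = (z_B/z_A)^α = (210.0/78.3)^0.219 = (2.6820)^0.219 = 1.24117
Power-density ratio: P_B/P_A = (V_B/V_A)³ = (1.24117)³ = 1.91204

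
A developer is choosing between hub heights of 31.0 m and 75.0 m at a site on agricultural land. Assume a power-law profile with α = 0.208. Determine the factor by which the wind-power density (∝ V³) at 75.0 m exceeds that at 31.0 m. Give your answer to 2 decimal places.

1.74

Speed ratio: V_B/V_A = (z_B/z_A)^α = (75.0/31.0)^0.208 = (2.4194)^0.208 = 1.20174
Power-density ratio: P_B/P_A = (V_B/V_A)³ = (1.20174)³ = 1.73552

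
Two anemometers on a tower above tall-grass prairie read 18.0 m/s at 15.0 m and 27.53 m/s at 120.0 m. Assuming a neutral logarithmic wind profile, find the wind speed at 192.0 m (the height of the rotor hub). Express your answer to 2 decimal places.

29.68 m/s

Log law: V ∝ ln(z/z₀). From the pair, with r = V₁/V₂ = 0.65383,
ln z₀ = (ln z₁ − r·ln z₂)/(1 − r) = (2.7081 − 0.65383×4.7875)/0.34617 = -1.2195 → z₀ = 0.2954 m
V₃ = V₁ · ln(z₃/z₀)/ln(z₁/z₀) = 18.0 × 6.4770/3.9276 = 29.6840 m/s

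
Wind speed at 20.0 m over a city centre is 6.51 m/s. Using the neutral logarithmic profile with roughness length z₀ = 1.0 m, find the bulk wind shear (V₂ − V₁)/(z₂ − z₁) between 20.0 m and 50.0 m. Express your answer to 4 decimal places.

0.0664 m/s/m

Log law: V₂ = V₁ · ln(z₂/z₀)/ln(z₁/z₀) = 6.51 × 3.9120/2.9957 = 8.5012 m/s
ΔV/Δz = (8.5012 − 6.51)/(50.0 − 20.0) = 1.9912/30.0000 = 0.06637 m/s/m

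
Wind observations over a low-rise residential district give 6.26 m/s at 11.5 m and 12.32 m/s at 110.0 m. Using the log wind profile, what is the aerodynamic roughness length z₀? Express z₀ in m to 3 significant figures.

Log law: V(z) ∝ ln(z/z₀). With r = V₁/V₂ = 6.26/12.32 = 0.50812,
r · ln(z₂/z₀) = ln(z₁/z₀) ⇒ ln z₀ = (ln z₁ − r·ln z₂)/(1 − r)
ln z₀ = (2.44235 − 0.50812×4.70048) / 0.49188 = 0.1097
z₀ = exp(0.1097) = 1.116 m

z₀ ≈ 1.12 m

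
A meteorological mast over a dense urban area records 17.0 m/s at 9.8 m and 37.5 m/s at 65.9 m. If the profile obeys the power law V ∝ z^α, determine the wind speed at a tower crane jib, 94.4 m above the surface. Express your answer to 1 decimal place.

First find α: α = ln(V₂/V₁)/ln(z₂/z₁) = ln(37.5/17.0)/ln(65.9/9.8) = 0.79113/1.90576 = 0.4151
Extrapolate from 65.9 m to 94.4 m: V₃ = 37.5 × (94.4/65.9)^0.4151 = 37.5 × 1.1609 = 43.5338 m/s

43.5 m/s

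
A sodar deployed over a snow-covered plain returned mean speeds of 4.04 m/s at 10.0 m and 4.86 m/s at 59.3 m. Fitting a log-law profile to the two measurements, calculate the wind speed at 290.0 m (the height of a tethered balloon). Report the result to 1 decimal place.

5.6 m/s

Log law: V ∝ ln(z/z₀). From the pair, with r = V₁/V₂ = 0.83128,
ln z₀ = (ln z₁ − r·ln z₂)/(1 − r) = (2.3026 − 0.83128×4.0826)/0.16872 = -6.4673 → z₀ = 0.001553 m
V₃ = V₁ · ln(z₃/z₀)/ln(z₁/z₀) = 4.04 × 12.1372/8.7699 = 5.5912 m/s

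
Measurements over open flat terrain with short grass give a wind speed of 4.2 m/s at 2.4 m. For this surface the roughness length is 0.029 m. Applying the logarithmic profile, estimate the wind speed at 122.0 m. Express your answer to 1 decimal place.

Log law: V(z) ∝ ln(z/z₀), so V₂/V₁ = ln(z₂/z₀) / ln(z₁/z₀).
ln(122.0/0.029) = 8.3445, ln(2.4/0.029) = 4.4159
V₂ = 4.2 × 8.3445/4.4159 = 4.2 × 1.8896 = 7.9365 m/s

7.9 m/s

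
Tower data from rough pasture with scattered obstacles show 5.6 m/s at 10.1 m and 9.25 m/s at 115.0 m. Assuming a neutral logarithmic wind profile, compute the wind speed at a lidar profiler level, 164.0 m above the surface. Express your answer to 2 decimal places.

9.78 m/s

Log law: V ∝ ln(z/z₀). From the pair, with r = V₁/V₂ = 0.60541,
ln z₀ = (ln z₁ − r·ln z₂)/(1 − r) = (2.3125 − 0.60541×4.7449)/0.39459 = -1.4194 → z₀ = 0.2419 m
V₃ = V₁ · ln(z₃/z₀)/ln(z₁/z₀) = 5.6 × 6.5192/3.7319 = 9.7826 m/s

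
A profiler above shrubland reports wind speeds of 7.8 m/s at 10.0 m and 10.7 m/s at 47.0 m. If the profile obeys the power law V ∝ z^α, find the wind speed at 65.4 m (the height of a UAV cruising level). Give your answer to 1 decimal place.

First find α: α = ln(V₂/V₁)/ln(z₂/z₁) = ln(10.7/7.8)/ln(47.0/10.0) = 0.31612/1.54756 = 0.2043
Extrapolate from 47.0 m to 65.4 m: V₃ = 10.7 × (65.4/47.0)^0.2043 = 10.7 × 1.0698 = 11.4470 m/s

11.4 m/s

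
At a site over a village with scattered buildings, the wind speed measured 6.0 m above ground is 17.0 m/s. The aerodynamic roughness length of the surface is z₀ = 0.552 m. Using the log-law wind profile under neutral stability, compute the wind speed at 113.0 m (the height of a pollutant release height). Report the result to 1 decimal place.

Log law: V(z) ∝ ln(z/z₀), so V₂/V₁ = ln(z₂/z₀) / ln(z₁/z₀).
ln(113.0/0.552) = 5.3216, ln(6.0/0.552) = 2.3860
V₂ = 17.0 × 5.3216/2.3860 = 17.0 × 2.2304 = 37.9163 m/s

37.9 m/s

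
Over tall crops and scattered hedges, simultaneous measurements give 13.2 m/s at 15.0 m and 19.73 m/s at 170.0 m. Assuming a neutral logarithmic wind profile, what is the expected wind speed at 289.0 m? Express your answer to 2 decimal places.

21.16 m/s

Log law: V ∝ ln(z/z₀). From the pair, with r = V₁/V₂ = 0.66903,
ln z₀ = (ln z₁ − r·ln z₂)/(1 − r) = (2.7081 − 0.66903×5.1358)/0.33097 = -2.1995 → z₀ = 0.1109 m
V₃ = V₁ · ln(z₃/z₀)/ln(z₁/z₀) = 13.2 × 7.8659/4.9075 = 21.1572 m/s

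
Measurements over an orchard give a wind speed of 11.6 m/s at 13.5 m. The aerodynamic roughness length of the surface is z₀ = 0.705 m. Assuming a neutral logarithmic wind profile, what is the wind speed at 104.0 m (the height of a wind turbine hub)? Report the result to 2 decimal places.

19.62 m/s

Log law: V(z) ∝ ln(z/z₀), so V₂/V₁ = ln(z₂/z₀) / ln(z₁/z₀).
ln(104.0/0.705) = 4.9939, ln(13.5/0.705) = 2.9522
V₂ = 11.6 × 4.9939/2.9522 = 11.6 × 1.6916 = 19.6223 m/s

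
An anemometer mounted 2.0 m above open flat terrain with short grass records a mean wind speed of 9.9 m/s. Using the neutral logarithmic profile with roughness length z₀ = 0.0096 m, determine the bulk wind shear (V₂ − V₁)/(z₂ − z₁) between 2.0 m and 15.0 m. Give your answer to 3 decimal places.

Log law: V₂ = V₁ · ln(z₂/z₀)/ln(z₁/z₀) = 9.9 × 7.3540/5.3391 = 13.6361 m/s
ΔV/Δz = (13.6361 − 9.9)/(15.0 − 2.0) = 3.7361/13.0000 = 0.28739 m/s/m

0.287 m/s/m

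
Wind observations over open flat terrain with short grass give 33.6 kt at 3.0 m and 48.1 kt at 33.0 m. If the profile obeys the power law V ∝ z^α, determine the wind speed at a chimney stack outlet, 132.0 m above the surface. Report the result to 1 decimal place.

59.2 kt

First find α: α = ln(V₂/V₁)/ln(z₂/z₁) = ln(48.1/33.6)/ln(33.0/3.0) = 0.35876/2.39790 = 0.1496
Extrapolate from 33.0 m to 132.0 m: V₃ = 48.1 × (132.0/33.0)^0.1496 = 48.1 × 1.2305 = 59.1863 kt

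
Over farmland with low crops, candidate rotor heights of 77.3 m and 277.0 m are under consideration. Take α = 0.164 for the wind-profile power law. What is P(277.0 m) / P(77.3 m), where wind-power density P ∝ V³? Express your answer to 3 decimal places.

Speed ratio: V_B/V_A = (z_B/z_A)^α = (277.0/77.3)^0.164 = (3.5834)^0.164 = 1.23284
Power-density ratio: P_B/P_A = (V_B/V_A)³ = (1.23284)³ = 1.87377

1.874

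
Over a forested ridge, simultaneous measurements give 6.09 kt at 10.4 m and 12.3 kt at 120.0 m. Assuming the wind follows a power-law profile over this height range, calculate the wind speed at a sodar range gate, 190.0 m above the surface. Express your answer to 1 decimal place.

14.0 kt

First find α: α = ln(V₂/V₁)/ln(z₂/z₁) = ln(12.3/6.09)/ln(120.0/10.4) = 0.70295/2.44569 = 0.2874
Extrapolate from 120.0 m to 190.0 m: V₃ = 12.3 × (190.0/120.0)^0.2874 = 12.3 × 1.1412 = 14.0368 kt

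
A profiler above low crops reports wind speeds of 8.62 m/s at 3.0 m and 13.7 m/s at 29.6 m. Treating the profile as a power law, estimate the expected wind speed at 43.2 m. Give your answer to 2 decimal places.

First find α: α = ln(V₂/V₁)/ln(z₂/z₁) = ln(13.7/8.62)/ln(29.6/3.0) = 0.46331/2.28916 = 0.2024
Extrapolate from 29.6 m to 43.2 m: V₃ = 13.7 × (43.2/29.6)^0.2024 = 13.7 × 1.0795 = 14.7894 m/s

14.79 m/s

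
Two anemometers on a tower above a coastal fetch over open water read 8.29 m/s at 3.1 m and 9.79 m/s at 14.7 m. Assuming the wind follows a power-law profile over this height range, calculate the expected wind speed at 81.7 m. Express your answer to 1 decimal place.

First find α: α = ln(V₂/V₁)/ln(z₂/z₁) = ln(9.79/8.29)/ln(14.7/3.1) = 0.16631/1.55645 = 0.1069
Extrapolate from 14.7 m to 81.7 m: V₃ = 9.79 × (81.7/14.7)^0.1069 = 9.79 × 1.2011 = 11.7592 m/s

11.8 m/s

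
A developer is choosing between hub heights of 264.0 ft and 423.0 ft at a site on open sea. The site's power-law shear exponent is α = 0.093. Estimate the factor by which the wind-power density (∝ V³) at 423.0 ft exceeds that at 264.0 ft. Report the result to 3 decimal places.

Speed ratio: V_B/V_A = (z_B/z_A)^α = (423.0/264.0)^0.093 = (1.6023)^0.093 = 1.04482
Power-density ratio: P_B/P_A = (V_B/V_A)³ = (1.04482)³ = 1.14057

1.141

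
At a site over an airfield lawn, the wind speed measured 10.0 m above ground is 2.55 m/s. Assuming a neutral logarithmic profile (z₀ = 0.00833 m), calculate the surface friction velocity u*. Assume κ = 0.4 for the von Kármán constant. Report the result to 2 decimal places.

Log law: V(z) = (u*/κ) · ln(z/z₀) ⇒ u* = κ · V / ln(z/z₀)
u* = 0.4 × 2.55 / ln(10.0/0.00833) = 0.4 × 2.55 / 7.0905
   = 1.0200 / 7.0905 = 0.1439 m/s

u* ≈ 0.14 m/s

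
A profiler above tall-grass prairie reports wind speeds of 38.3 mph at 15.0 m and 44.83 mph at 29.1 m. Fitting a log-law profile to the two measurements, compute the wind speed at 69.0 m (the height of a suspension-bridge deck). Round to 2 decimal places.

Log law: V ∝ ln(z/z₀). From the pair, with r = V₁/V₂ = 0.85434,
ln z₀ = (ln z₁ − r·ln z₂)/(1 − r) = (2.7081 − 0.85434×3.3707)/0.14566 = -1.1788 → z₀ = 0.3077 m
V₃ = V₁ · ln(z₃/z₀)/ln(z₁/z₀) = 38.3 × 5.4129/3.8868 = 53.3375 mph

53.34 mph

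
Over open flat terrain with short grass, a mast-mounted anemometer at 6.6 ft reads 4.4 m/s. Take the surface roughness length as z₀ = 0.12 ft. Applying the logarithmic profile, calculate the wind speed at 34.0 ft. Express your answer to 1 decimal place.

6.2 m/s

Log law: V(z) ∝ ln(z/z₀), so V₂/V₁ = ln(z₂/z₀) / ln(z₁/z₀).
ln(34.0/0.12) = 5.6466, ln(6.6/0.12) = 4.0073
V₂ = 4.4 × 5.6466/4.0073 = 4.4 × 1.4091 = 6.1999 m/s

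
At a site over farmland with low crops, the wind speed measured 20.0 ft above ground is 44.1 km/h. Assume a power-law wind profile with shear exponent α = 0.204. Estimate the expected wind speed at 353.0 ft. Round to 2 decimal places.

79.21 km/h

Power-law profile: V₂ = V₁ · (z₂/z₁)^α
V₂ = 44.1 × (353.0/20.0)^0.204 = 44.1 × (17.6500)^0.204
    = 44.1 × 1.7961 = 79.2090 km/h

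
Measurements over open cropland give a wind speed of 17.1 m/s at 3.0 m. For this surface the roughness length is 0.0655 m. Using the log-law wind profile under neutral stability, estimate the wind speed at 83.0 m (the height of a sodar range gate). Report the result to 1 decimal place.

Log law: V(z) ∝ ln(z/z₀), so V₂/V₁ = ln(z₂/z₀) / ln(z₁/z₀).
ln(83.0/0.0655) = 7.1445, ln(3.0/0.0655) = 3.8243
V₂ = 17.1 × 7.1445/3.8243 = 17.1 × 1.8682 = 31.9460 m/s

31.9 m/s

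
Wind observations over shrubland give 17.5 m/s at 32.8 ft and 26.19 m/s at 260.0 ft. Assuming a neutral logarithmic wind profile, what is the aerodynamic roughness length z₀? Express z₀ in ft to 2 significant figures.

Log law: V(z) ∝ ln(z/z₀). With r = V₁/V₂ = 17.5/26.19 = 0.66819,
r · ln(z₂/z₀) = ln(z₁/z₀) ⇒ ln z₀ = (ln z₁ − r·ln z₂)/(1 − r)
ln z₀ = (3.49043 − 0.66819×5.56068) / 0.33181 = -0.6787
z₀ = exp(-0.6787) = 0.5073 ft

z₀ ≈ 0.51 ft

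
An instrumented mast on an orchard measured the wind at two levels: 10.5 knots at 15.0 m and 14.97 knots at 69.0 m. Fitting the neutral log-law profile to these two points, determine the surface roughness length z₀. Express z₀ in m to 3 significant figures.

z₀ ≈ 0.416 m

Log law: V(z) ∝ ln(z/z₀). With r = V₁/V₂ = 10.5/14.97 = 0.70140,
r · ln(z₂/z₀) = ln(z₁/z₀) ⇒ ln z₀ = (ln z₁ − r·ln z₂)/(1 − r)
ln z₀ = (2.70805 − 0.70140×4.23411) / 0.29860 = -0.8766
z₀ = exp(-0.8766) = 0.4162 m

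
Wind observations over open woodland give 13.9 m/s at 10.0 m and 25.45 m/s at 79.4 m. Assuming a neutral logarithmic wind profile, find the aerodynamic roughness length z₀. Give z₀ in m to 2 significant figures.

Log law: V(z) ∝ ln(z/z₀). With r = V₁/V₂ = 13.9/25.45 = 0.54617,
r · ln(z₂/z₀) = ln(z₁/z₀) ⇒ ln z₀ = (ln z₁ − r·ln z₂)/(1 − r)
ln z₀ = (2.30259 − 0.54617×4.37450) / 0.45383 = -0.1909
z₀ = exp(-0.1909) = 0.8262 m

z₀ ≈ 0.83 m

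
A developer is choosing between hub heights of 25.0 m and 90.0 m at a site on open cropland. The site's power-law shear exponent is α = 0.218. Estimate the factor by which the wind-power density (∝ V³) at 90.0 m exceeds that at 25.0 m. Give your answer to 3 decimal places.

2.311

Speed ratio: V_B/V_A = (z_B/z_A)^α = (90.0/25.0)^0.218 = (3.6000)^0.218 = 1.32213
Power-density ratio: P_B/P_A = (V_B/V_A)³ = (1.32213)³ = 2.31112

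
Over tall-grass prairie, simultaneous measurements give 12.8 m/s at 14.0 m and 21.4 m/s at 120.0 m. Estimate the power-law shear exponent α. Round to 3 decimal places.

Power law: V₂/V₁ = (z₂/z₁)^α ⇒ α = ln(V₂/V₁) / ln(z₂/z₁)
α = ln(21.4/12.8) / ln(120.0/14.0) = ln(1.6719) / ln(8.5714)
  = 0.51395 / 2.14843 = 0.23922

α ≈ 0.239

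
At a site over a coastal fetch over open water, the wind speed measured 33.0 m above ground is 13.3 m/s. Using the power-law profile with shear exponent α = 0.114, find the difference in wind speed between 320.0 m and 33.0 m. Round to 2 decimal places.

Power law: V₂ = V₁ · (z₂/z₁)^α = 13.3 × (9.6970)^0.114 = 17.2317 m/s
ΔV = 17.2317 − 13.3 = 3.9317 m/s

3.93 m/s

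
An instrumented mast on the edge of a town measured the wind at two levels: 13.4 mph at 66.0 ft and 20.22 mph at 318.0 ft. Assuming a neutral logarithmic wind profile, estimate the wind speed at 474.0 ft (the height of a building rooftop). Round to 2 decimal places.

21.95 mph

Log law: V ∝ ln(z/z₀). From the pair, with r = V₁/V₂ = 0.66271,
ln z₀ = (ln z₁ − r·ln z₂)/(1 − r) = (4.1897 − 0.66271×5.7621)/0.33729 = 1.1002 → z₀ = 3.005 ft
V₃ = V₁ · ln(z₃/z₀)/ln(z₁/z₀) = 13.4 × 5.0610/3.0895 = 21.9513 mph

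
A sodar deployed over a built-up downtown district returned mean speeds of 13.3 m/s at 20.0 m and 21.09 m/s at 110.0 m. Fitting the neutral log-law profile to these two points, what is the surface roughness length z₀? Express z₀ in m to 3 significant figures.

Log law: V(z) ∝ ln(z/z₀). With r = V₁/V₂ = 13.3/21.09 = 0.63063,
r · ln(z₂/z₀) = ln(z₁/z₀) ⇒ ln z₀ = (ln z₁ − r·ln z₂)/(1 − r)
ln z₀ = (2.99573 − 0.63063×4.70048) / 0.36937 = 0.0852
z₀ = exp(0.0852) = 1.089 m

z₀ ≈ 1.09 m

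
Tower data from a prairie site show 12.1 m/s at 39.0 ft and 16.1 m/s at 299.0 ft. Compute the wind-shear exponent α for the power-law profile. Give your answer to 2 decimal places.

Power law: V₂/V₁ = (z₂/z₁)^α ⇒ α = ln(V₂/V₁) / ln(z₂/z₁)
α = ln(16.1/12.1) / ln(299.0/39.0) = ln(1.3306) / ln(7.6667)
  = 0.28561 / 2.03688 = 0.14022

α ≈ 0.14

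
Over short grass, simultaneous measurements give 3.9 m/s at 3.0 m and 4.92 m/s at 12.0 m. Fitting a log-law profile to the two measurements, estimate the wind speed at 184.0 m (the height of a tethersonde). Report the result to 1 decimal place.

6.9 m/s

Log law: V ∝ ln(z/z₀). From the pair, with r = V₁/V₂ = 0.79268,
ln z₀ = (ln z₁ − r·ln z₂)/(1 − r) = (1.0986 − 0.79268×2.4849)/0.20732 = -4.2019 → z₀ = 0.01497 m
V₃ = V₁ · ln(z₃/z₀)/ln(z₁/z₀) = 3.9 × 9.4169/5.3005 = 6.9287 m/s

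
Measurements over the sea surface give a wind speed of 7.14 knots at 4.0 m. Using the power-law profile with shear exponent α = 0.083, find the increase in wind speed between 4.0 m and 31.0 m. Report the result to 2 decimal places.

1.32 knots

Power law: V₂ = V₁ · (z₂/z₁)^α = 7.14 × (7.7500)^0.083 = 8.4627 knots
ΔV = 8.4627 − 7.14 = 1.3227 knots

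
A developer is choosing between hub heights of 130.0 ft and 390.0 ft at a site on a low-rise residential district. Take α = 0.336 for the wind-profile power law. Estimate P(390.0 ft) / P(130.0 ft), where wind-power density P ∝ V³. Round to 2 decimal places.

3.03

Speed ratio: V_B/V_A = (z_B/z_A)^α = (390.0/130.0)^0.336 = (3.0000)^0.336 = 1.44648
Power-density ratio: P_B/P_A = (V_B/V_A)³ = (1.44648)³ = 3.02648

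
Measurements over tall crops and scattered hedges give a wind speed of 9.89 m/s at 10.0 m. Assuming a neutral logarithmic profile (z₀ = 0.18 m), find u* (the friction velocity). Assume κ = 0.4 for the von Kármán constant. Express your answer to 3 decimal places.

u* ≈ 0.985 m/s

Log law: V(z) = (u*/κ) · ln(z/z₀) ⇒ u* = κ · V / ln(z/z₀)
u* = 0.4 × 9.89 / ln(10.0/0.18) = 0.4 × 9.89 / 4.0174
   = 3.9560 / 4.0174 = 0.9847 m/s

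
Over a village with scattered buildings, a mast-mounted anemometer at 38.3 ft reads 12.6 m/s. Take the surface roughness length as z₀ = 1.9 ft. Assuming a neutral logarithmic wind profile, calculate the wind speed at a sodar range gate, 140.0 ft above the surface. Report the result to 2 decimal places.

Log law: V(z) ∝ ln(z/z₀), so V₂/V₁ = ln(z₂/z₀) / ln(z₁/z₀).
ln(140.0/1.9) = 4.2998, ln(38.3/1.9) = 3.0036
V₂ = 12.6 × 4.2998/3.0036 = 12.6 × 1.4315 = 18.0375 m/s

18.04 m/s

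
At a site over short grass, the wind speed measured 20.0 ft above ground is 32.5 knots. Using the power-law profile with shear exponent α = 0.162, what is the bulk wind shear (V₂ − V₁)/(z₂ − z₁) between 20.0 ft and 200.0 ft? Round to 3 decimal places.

Power law: V₂ = V₁ · (z₂/z₁)^α = 32.5 × (10.0000)^0.162 = 47.1936 knots
ΔV/Δz = (47.1936 − 32.5)/(200.0 − 20.0) = 14.6936/180.0000 = 0.08163 knots/ft

0.082 knots/ft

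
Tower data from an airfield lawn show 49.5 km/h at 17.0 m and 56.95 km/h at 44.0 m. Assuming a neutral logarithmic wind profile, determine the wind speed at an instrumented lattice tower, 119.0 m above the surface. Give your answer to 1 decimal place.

64.7 km/h

Log law: V ∝ ln(z/z₀). From the pair, with r = V₁/V₂ = 0.86918,
ln z₀ = (ln z₁ − r·ln z₂)/(1 − r) = (2.8332 − 0.86918×3.7842)/0.13082 = -3.4854 → z₀ = 0.03064 m
V₃ = V₁ · ln(z₃/z₀)/ln(z₁/z₀) = 49.5 × 8.2645/6.3186 = 64.7444 km/h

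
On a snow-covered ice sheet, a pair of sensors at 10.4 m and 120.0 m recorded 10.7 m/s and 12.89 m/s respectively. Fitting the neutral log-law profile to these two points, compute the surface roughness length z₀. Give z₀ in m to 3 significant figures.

z₀ ≈ 0.0000672 m

Log law: V(z) ∝ ln(z/z₀). With r = V₁/V₂ = 10.7/12.89 = 0.83010,
r · ln(z₂/z₀) = ln(z₁/z₀) ⇒ ln z₀ = (ln z₁ − r·ln z₂)/(1 − r)
ln z₀ = (2.34181 − 0.83010×4.78749) / 0.16990 = -9.6074
z₀ = exp(-9.6074) = 0.00006723 m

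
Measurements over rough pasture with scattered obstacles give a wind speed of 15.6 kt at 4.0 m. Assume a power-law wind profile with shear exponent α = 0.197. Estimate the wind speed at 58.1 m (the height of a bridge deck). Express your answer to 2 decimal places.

26.43 kt

Power-law profile: V₂ = V₁ · (z₂/z₁)^α
V₂ = 15.6 × (58.1/4.0)^0.197 = 15.6 × (14.5250)^0.197
    = 15.6 × 1.6941 = 26.4278 kt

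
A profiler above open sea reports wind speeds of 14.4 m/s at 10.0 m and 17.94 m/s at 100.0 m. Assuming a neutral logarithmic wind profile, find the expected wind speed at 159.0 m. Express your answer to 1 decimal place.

18.7 m/s

Log law: V ∝ ln(z/z₀). From the pair, with r = V₁/V₂ = 0.80268,
ln z₀ = (ln z₁ − r·ln z₂)/(1 − r) = (2.3026 − 0.80268×4.6052)/0.19732 = -7.0639 → z₀ = 0.0008555 m
V₃ = V₁ · ln(z₃/z₀)/ln(z₁/z₀) = 14.4 × 12.1328/9.3664 = 18.6529 m/s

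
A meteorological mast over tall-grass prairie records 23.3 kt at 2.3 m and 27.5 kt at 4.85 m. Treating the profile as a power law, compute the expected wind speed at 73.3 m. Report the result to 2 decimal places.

50.27 kt

First find α: α = ln(V₂/V₁)/ln(z₂/z₁) = ln(27.5/23.3)/ln(4.85/2.3) = 0.16573/0.74607 = 0.2221
Extrapolate from 4.85 m to 73.3 m: V₃ = 27.5 × (73.3/4.85)^0.2221 = 27.5 × 1.8280 = 50.2710 kt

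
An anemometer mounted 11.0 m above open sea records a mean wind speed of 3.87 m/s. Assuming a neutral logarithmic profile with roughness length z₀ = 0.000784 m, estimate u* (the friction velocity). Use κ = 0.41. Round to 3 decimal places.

Log law: V(z) = (u*/κ) · ln(z/z₀) ⇒ u* = κ · V / ln(z/z₀)
u* = 0.41 × 3.87 / ln(11.0/0.000784) = 0.41 × 3.87 / 9.5490
   = 1.5867 / 9.5490 = 0.1662 m/s

u* ≈ 0.166 m/s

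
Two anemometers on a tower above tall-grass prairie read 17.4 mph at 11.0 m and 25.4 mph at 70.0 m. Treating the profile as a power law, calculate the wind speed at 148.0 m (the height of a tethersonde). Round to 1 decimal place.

29.6 mph

First find α: α = ln(V₂/V₁)/ln(z₂/z₁) = ln(25.4/17.4)/ln(70.0/11.0) = 0.37828/1.85060 = 0.2044
Extrapolate from 70.0 m to 148.0 m: V₃ = 25.4 × (148.0/70.0)^0.2044 = 25.4 × 1.1654 = 29.6006 mph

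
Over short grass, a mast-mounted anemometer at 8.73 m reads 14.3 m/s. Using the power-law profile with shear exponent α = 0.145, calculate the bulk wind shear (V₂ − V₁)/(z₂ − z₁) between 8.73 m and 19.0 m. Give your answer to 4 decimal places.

Power law: V₂ = V₁ · (z₂/z₁)^α = 14.3 × (2.1764)^0.145 = 16.0069 m/s
ΔV/Δz = (16.0069 − 14.3)/(19.0 − 8.73) = 1.7069/10.2700 = 0.16621 m/s/m

0.1662 m/s/m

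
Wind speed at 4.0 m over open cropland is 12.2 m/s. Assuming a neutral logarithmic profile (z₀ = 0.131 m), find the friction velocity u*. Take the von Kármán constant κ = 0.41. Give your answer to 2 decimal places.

Log law: V(z) = (u*/κ) · ln(z/z₀) ⇒ u* = κ · V / ln(z/z₀)
u* = 0.41 × 12.2 / ln(4.0/0.131) = 0.41 × 12.2 / 3.4189
   = 5.0020 / 3.4189 = 1.4631 m/s

u* ≈ 1.46 m/s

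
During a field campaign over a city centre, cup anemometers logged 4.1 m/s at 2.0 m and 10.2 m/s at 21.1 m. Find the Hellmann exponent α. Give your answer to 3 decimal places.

α ≈ 0.387

Power law: V₂/V₁ = (z₂/z₁)^α ⇒ α = ln(V₂/V₁) / ln(z₂/z₁)
α = ln(10.2/4.1) / ln(21.1/2.0) = ln(2.4878) / ln(10.5500)
  = 0.91140 / 2.35613 = 0.38682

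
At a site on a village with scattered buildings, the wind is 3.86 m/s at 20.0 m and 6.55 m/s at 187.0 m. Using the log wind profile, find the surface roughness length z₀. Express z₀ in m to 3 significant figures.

z₀ ≈ 0.809 m

Log law: V(z) ∝ ln(z/z₀). With r = V₁/V₂ = 3.86/6.55 = 0.58931,
r · ln(z₂/z₀) = ln(z₁/z₀) ⇒ ln z₀ = (ln z₁ − r·ln z₂)/(1 − r)
ln z₀ = (2.99573 − 0.58931×5.23111) / 0.41069 = -0.2119
z₀ = exp(-0.2119) = 0.8090 m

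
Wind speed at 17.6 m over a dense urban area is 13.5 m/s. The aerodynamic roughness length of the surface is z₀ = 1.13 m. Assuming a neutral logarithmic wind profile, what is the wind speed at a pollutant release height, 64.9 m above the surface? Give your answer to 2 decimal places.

19.92 m/s

Log law: V(z) ∝ ln(z/z₀), so V₂/V₁ = ln(z₂/z₀) / ln(z₁/z₀).
ln(64.9/1.13) = 4.0506, ln(17.6/1.13) = 2.7457
V₂ = 13.5 × 4.0506/2.7457 = 13.5 × 1.4753 = 19.9162 m/s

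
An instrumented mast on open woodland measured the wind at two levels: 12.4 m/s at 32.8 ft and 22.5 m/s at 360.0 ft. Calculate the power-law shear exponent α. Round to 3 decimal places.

Power law: V₂/V₁ = (z₂/z₁)^α ⇒ α = ln(V₂/V₁) / ln(z₂/z₁)
α = ln(22.5/12.4) / ln(360.0/32.8) = ln(1.8145) / ln(10.9756)
  = 0.59582 / 2.39568 = 0.24871

α ≈ 0.249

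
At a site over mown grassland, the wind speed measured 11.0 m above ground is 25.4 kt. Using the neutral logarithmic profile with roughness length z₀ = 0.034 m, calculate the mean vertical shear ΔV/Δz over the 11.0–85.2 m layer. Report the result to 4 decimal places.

Log law: V₂ = V₁ · ln(z₂/z₀)/ln(z₁/z₀) = 25.4 × 7.8264/5.7793 = 34.3970 kt
ΔV/Δz = (34.3970 − 25.4)/(85.2 − 11.0) = 8.9970/74.2000 = 0.12125 kt/m

0.1213 kt/m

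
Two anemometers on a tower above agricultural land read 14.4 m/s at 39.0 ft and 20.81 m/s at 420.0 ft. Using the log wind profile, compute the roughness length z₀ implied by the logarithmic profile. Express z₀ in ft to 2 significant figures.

z₀ ≈ 0.19 ft

Log law: V(z) ∝ ln(z/z₀). With r = V₁/V₂ = 14.4/20.81 = 0.69198,
r · ln(z₂/z₀) = ln(z₁/z₀) ⇒ ln z₀ = (ln z₁ − r·ln z₂)/(1 − r)
ln z₀ = (3.66356 − 0.69198×6.04025) / 0.30802 = -1.6757
z₀ = exp(-1.6757) = 0.1872 ft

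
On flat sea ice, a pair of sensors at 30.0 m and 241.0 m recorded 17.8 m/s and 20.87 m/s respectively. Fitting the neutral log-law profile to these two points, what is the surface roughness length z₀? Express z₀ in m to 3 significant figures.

z₀ ≈ 0.000170 m

Log law: V(z) ∝ ln(z/z₀). With r = V₁/V₂ = 17.8/20.87 = 0.85290,
r · ln(z₂/z₀) = ln(z₁/z₀) ⇒ ln z₀ = (ln z₁ − r·ln z₂)/(1 − r)
ln z₀ = (3.40120 − 0.85290×5.48480) / 0.14710 = -8.6796
z₀ = exp(-8.6796) = 0.0001700 m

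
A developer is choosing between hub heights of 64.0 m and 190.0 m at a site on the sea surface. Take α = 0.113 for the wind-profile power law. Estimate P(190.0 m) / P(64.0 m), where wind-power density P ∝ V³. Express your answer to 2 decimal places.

Speed ratio: V_B/V_A = (z_B/z_A)^α = (190.0/64.0)^0.113 = (2.9688)^0.113 = 1.13084
Power-density ratio: P_B/P_A = (V_B/V_A)³ = (1.13084)³ = 1.44611

1.45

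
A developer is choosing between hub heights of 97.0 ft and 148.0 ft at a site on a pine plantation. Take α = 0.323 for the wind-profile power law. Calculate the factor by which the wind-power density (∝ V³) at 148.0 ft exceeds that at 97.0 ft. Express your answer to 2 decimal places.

1.51

Speed ratio: V_B/V_A = (z_B/z_A)^α = (148.0/97.0)^0.323 = (1.5258)^0.323 = 1.14622
Power-density ratio: P_B/P_A = (V_B/V_A)³ = (1.14622)³ = 1.50592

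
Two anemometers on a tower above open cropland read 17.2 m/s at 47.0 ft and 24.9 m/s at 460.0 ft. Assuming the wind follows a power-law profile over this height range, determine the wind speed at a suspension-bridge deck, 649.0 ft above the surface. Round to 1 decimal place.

26.3 m/s

First find α: α = ln(V₂/V₁)/ln(z₂/z₁) = ln(24.9/17.2)/ln(460.0/47.0) = 0.36996/2.28108 = 0.1622
Extrapolate from 460.0 ft to 649.0 ft: V₃ = 24.9 × (649.0/460.0)^0.1622 = 24.9 × 1.0574 = 26.3296 m/s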